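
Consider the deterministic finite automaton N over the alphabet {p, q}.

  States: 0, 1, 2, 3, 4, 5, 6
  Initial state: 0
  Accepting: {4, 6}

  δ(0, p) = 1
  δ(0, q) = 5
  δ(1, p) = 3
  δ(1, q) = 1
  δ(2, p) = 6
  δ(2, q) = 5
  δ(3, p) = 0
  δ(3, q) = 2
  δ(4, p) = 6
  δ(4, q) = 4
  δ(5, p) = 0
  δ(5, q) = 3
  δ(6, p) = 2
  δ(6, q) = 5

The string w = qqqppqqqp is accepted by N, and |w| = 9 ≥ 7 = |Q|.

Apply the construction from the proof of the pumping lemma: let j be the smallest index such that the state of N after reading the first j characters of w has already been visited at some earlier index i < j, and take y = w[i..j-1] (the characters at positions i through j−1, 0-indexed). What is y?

Run of N on w = q q q p p q q q p:
  step 0: 0  (start)
  step 1: 5  (read q: 0→5)
  step 2: 3  (read q: 5→3)
  step 3: 2  (read q: 3→2)
  step 4: 6  (read p: 2→6)
  step 5: 2  (read p: 6→2)   ← first repeat (2 seen earlier)
  step 6: 5  (read q: 2→5)
  step 7: 3  (read q: 5→3)
  step 8: 2  (read q: 3→2)
  step 9: 6  (read p: 2→6)

So i = 3, j = 5, giving x = w[0:3] = qqq, y = w[3:5] = pp, z = w[5:9] = qqqp.
Check: |xy| = 5 ≤ 7 and |y| = 2 ≥ 1. Reading y takes N from 2 back to 2, so every xyⁱz is accepted.

pp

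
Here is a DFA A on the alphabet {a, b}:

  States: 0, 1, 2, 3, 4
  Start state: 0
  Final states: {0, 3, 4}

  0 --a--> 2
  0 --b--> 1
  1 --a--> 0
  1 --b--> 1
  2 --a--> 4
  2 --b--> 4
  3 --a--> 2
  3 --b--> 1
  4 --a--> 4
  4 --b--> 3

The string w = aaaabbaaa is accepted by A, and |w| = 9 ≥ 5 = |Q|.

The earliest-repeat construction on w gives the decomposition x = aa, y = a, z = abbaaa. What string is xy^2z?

aaaaabbaaa

xy^2z = aa·a·a·abbaaa = aaaaabbaaa.
Reading y = a takes A from 4 back to 4, so after x·y·y the machine is still in 4, and z then leads to the accepting state 4. Hence aaaaabbaaa ∈ L(A).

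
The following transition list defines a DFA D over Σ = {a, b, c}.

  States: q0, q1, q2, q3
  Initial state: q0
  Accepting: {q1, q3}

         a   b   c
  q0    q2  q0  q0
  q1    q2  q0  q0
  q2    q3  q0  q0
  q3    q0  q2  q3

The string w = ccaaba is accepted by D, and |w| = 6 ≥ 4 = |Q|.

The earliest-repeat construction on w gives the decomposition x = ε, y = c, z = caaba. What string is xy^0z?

caaba

xy⁰z = xz = ε·caaba = caaba.
Reading y = c takes D from q0 back to q0, so after x the machine is still in q0, and z then leads to the accepting state q3. Hence caaba ∈ L(D).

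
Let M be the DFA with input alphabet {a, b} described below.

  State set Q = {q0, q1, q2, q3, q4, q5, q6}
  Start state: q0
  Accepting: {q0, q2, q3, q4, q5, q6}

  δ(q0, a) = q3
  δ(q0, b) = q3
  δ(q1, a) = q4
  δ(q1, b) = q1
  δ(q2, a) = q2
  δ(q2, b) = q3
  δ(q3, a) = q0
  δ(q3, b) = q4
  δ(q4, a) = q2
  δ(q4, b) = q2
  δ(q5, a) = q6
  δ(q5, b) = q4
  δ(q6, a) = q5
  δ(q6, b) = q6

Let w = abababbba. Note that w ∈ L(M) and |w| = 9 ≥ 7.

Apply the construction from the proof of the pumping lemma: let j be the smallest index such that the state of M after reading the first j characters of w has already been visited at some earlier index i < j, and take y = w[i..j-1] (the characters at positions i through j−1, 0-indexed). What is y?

Run of M on w = a b a b a b b b a:
  step 0: q0  (start)
  step 1: q3  (read a: q0→q3)
  step 2: q4  (read b: q3→q4)
  step 3: q2  (read a: q4→q2)
  step 4: q3  (read b: q2→q3)   ← first repeat (q3 seen earlier)
  step 5: q0  (read a: q3→q0)
  step 6: q3  (read b: q0→q3)
  step 7: q4  (read b: q3→q4)
  step 8: q2  (read b: q4→q2)
  step 9: q2  (read a: q2→q2)

So i = 1, j = 4, giving x = w[0:1] = a, y = w[1:4] = bab, z = w[4:9] = abbba.
Check: |xy| = 4 ≤ 7 and |y| = 3 ≥ 1. Reading y takes M from q3 back to q3, so every xyⁱz is accepted.
Since M has 7 states, any run of length ≥ 7 visits 7+1 states, so by pigeonhole some state repeats within the first 7 steps — that repeat gives the pumpable loop.

bab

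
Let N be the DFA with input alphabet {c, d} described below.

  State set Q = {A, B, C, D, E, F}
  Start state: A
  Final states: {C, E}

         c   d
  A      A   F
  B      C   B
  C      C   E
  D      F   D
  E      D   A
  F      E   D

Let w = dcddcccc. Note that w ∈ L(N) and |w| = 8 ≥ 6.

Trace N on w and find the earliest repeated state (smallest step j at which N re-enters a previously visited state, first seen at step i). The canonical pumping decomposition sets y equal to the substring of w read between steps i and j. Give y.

dcd

State sequence: A -d-> F -c-> E -d-> A -d-> F -c-> E -c-> D -c-> F -c-> E
First repeat at step 3: A was already visited.

So i = 0, j = 3, giving x = w[0:0] = ε, y = w[0:3] = dcd, z = w[3:8] = dcccc.
Check: |xy| = 3 ≤ 6 and |y| = 3 ≥ 1. Reading y takes N from A back to A, so every xyⁱz is accepted.
The DFA has 6 states, so the proof of the pumping lemma guarantees a repeated state among the first 6+1 visited; the segment between the two visits is the pumpable y.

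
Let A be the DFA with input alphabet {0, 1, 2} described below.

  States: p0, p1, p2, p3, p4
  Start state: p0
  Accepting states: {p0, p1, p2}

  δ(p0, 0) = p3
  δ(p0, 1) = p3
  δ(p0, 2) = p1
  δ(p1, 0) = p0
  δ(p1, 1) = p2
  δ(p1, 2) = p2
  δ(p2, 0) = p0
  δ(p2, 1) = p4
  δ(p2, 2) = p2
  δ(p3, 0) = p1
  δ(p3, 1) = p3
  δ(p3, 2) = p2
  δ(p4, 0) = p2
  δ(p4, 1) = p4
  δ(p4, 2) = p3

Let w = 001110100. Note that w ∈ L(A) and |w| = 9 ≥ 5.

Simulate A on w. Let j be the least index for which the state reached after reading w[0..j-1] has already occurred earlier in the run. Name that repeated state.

Run of A on w = 0 0 1 1 1 0 1 0 0:
  step 0: p0  (start)
  step 1: p3  (read 0: p0→p3)
  step 2: p1  (read 0: p3→p1)
  step 3: p2  (read 1: p1→p2)
  step 4: p4  (read 1: p2→p4)
  step 5: p4  (read 1: p4→p4)   ← first repeat (p4 seen earlier)
  step 6: p2  (read 0: p4→p2)
  step 7: p4  (read 1: p2→p4)
  step 8: p2  (read 0: p4→p2)
  step 9: p0  (read 0: p2→p0)

The earliest repeat is at step j = 5: A is in p4, which it already visited at step i = 4.
Pumping length from the standard proof: p = 5 (the number of states). The repeated state found above gives |xy| = j ≤ 5 and |y| = j − i ≥ 1.

p4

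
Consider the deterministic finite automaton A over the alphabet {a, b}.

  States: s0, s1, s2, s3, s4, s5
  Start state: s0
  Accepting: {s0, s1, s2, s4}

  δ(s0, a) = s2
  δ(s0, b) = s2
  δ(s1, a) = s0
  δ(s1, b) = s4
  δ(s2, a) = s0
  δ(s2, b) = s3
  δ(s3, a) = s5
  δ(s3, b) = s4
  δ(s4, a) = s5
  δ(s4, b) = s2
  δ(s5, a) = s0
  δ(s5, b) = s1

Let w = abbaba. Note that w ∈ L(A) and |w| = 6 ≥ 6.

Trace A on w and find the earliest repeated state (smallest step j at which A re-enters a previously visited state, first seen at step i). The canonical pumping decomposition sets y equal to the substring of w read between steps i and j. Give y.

Run of A on w = a b b a b a:
  step 0: s0  (start)
  step 1: s2  (read a: s0→s2)
  step 2: s3  (read b: s2→s3)
  step 3: s4  (read b: s3→s4)
  step 4: s5  (read a: s4→s5)
  step 5: s1  (read b: s5→s1)
  step 6: s0  (read a: s1→s0)   ← first repeat (s0 seen earlier)

So i = 0, j = 6, giving x = w[0:0] = ε, y = w[0:6] = abbaba, z = w[6:6] = ε.
Check: |xy| = 6 ≤ 6 and |y| = 6 ≥ 1. Reading y takes A from s0 back to s0, so every xyⁱz is accepted.
With |Q| = 6, pigeonhole forces a state repeat no later than step 6; the substring read between the first and second visits to that state can be pumped.

abbaba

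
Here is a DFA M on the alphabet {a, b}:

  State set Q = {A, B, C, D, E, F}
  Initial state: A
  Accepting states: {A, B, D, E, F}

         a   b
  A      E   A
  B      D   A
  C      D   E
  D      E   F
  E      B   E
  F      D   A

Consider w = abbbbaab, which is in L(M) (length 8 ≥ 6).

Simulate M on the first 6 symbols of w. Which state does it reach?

Run of M on the first 6 characters of w = a b b b b a:
  step 0: A  (start)
  step 1: E  (read a: A→E)
  step 2: E  (read b: E→E)
  step 3: E  (read b: E→E)
  step 4: E  (read b: E→E)
  step 5: E  (read b: E→E)
  step 6: B  (read a: E→B)

After reading 6 characters, M is in state B.
(This kind of state-tracing is the core of the pumping-lemma construction: with 6 states, pigeonhole forces a repeat within the first 6 steps.)

B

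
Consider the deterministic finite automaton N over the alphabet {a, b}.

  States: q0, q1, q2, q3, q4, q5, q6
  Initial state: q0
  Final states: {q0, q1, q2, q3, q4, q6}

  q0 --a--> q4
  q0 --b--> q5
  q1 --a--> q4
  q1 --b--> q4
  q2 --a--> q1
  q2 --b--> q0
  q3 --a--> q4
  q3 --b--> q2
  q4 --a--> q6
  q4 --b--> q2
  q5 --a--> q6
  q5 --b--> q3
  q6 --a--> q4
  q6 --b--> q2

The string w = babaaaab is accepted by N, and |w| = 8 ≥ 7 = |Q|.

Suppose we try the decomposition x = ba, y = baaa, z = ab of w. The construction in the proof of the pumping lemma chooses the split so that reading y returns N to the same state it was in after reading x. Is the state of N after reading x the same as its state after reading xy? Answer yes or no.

State sequence: q0 -b-> q5 -a-> q6 -b-> q2 -a-> q1 -a-> q4 -a-> q6

After x (step 2): q6. After xy (step 6): q6.
They match, so y = baaa drives N around a cycle from q6 back to itself; pumping y any number of times keeps N in q6 before reading z, and xyⁱz ∈ L(N) for every i ≥ 0.

yes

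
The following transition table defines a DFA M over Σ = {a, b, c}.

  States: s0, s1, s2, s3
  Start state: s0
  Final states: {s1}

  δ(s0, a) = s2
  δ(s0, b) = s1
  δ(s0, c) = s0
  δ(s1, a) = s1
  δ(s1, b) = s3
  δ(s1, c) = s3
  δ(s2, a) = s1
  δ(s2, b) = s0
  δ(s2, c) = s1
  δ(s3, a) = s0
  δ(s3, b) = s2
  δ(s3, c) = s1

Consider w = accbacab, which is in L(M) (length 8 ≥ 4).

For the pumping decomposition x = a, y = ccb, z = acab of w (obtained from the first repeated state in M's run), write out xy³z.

xy^3z = a·ccb·ccb·ccb·acab = accbccbccbacab.
Reading y = ccb takes M from s2 back to s2, so after x·y·y·y the machine is still in s2, and z then leads to the accepting state s1. Hence accbccbccbacab ∈ L(M).

accbccbccbacab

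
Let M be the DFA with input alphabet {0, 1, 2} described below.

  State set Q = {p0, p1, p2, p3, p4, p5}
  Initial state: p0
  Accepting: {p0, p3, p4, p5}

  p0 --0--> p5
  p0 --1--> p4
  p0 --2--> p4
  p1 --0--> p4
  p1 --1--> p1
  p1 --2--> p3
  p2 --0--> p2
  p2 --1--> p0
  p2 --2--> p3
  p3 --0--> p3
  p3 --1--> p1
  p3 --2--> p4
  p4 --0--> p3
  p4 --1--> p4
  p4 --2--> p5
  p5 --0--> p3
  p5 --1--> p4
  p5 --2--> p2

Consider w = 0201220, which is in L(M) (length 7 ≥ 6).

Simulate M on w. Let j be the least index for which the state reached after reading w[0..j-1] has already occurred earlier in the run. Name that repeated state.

Run of M on w = 0 2 0 1 2 2 0:
  step 0: p0  (start)
  step 1: p5  (read 0: p0→p5)
  step 2: p2  (read 2: p5→p2)
  step 3: p2  (read 0: p2→p2)   ← first repeat (p2 seen earlier)
  step 4: p0  (read 1: p2→p0)
  step 5: p4  (read 2: p0→p4)
  step 6: p5  (read 2: p4→p5)
  step 7: p3  (read 0: p5→p3)

The earliest repeat is at step j = 3: M is in p2, which it already visited at step i = 2.
Pumping length from the standard proof: p = 6 (the number of states). The repeated state found above gives |xy| = j ≤ 6 and |y| = j − i ≥ 1.

p2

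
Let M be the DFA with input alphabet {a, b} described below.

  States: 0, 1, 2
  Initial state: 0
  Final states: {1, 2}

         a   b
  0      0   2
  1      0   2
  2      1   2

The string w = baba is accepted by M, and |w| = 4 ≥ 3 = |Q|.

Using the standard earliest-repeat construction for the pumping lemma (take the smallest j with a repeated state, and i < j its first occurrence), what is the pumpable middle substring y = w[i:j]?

State sequence: 0 -b-> 2 -a-> 1 -b-> 2 -a-> 1
First repeat at step 3: 2 was already visited.

So i = 1, j = 3, giving x = w[0:1] = b, y = w[1:3] = ab, z = w[3:4] = a.
Check: |xy| = 3 ≤ 3 and |y| = 2 ≥ 1. Reading y takes M from 2 back to 2, so every xyⁱz is accepted.

ab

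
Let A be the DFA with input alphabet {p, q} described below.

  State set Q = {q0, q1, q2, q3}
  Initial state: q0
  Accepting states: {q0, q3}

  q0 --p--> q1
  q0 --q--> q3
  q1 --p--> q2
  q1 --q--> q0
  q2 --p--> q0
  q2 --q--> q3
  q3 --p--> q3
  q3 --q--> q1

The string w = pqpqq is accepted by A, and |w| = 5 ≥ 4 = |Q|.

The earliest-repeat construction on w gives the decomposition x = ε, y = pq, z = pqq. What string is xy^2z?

pqpqpqq

xy^2z = ε·pq·pq·pqq = pqpqpqq.
Reading y = pq takes A from q0 back to q0, so after x·y·y the machine is still in q0, and z then leads to the accepting state q3. Hence pqpqpqq ∈ L(A).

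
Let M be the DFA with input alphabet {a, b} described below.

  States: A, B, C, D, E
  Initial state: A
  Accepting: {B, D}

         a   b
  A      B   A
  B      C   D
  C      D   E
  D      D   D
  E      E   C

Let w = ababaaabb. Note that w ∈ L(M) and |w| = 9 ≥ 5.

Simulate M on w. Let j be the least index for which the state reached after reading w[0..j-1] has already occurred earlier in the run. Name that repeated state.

D

Run of M on w = a b a b a a a b b:
  step 0: A  (start)
  step 1: B  (read a: A→B)
  step 2: D  (read b: B→D)
  step 3: D  (read a: D→D)   ← first repeat (D seen earlier)
  step 4: D  (read b: D→D)
  step 5: D  (read a: D→D)
  step 6: D  (read a: D→D)
  step 7: D  (read a: D→D)
  step 8: D  (read b: D→D)
  step 9: D  (read b: D→D)

The earliest repeat is at step j = 3: M is in D, which it already visited at step i = 2.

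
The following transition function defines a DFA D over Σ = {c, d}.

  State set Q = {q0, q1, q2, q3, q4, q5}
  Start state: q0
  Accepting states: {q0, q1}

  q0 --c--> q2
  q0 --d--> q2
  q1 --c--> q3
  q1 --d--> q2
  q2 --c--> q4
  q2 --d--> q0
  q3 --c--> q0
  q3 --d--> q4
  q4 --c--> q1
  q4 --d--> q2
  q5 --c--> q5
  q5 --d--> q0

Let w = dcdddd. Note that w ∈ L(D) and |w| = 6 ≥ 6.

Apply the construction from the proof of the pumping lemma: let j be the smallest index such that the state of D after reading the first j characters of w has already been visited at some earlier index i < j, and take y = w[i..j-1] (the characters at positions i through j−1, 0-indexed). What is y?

cd

State sequence: q0 -d-> q2 -c-> q4 -d-> q2 -d-> q0 -d-> q2 -d-> q0
First repeat at step 3: q2 was already visited.

So i = 1, j = 3, giving x = w[0:1] = d, y = w[1:3] = cd, z = w[3:6] = ddd.
Check: |xy| = 3 ≤ 6 and |y| = 2 ≥ 1. Reading y takes D from q2 back to q2, so every xyⁱz is accepted.
Since D has 6 states, any run of length ≥ 6 visits 6+1 states, so by pigeonhole some state repeats within the first 6 steps — that repeat gives the pumpable loop.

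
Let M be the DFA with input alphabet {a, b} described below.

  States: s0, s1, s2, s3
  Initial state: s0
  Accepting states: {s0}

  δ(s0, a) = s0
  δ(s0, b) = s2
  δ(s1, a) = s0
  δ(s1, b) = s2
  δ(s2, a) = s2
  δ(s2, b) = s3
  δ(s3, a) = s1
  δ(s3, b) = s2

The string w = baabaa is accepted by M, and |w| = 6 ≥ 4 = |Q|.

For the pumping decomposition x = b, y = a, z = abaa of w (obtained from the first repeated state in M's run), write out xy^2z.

xy^2z = b·a·a·abaa = baaabaa.
Reading y = a takes M from s2 back to s2, so after x·y·y the machine is still in s2, and z then leads to the accepting state s0. Hence baaabaa ∈ L(M).

baaabaa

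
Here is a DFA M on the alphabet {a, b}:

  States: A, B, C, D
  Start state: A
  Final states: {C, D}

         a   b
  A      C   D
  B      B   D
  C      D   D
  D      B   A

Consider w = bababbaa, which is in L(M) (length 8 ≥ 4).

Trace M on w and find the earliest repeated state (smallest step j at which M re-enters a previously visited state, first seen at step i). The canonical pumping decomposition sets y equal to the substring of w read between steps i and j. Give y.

State sequence: A -b-> D -a-> B -b-> D -a-> B -b-> D -b-> A -a-> C -a-> D
First repeat at step 3: D was already visited.

So i = 1, j = 3, giving x = w[0:1] = b, y = w[1:3] = ab, z = w[3:8] = abbaa.
Check: |xy| = 3 ≤ 4 and |y| = 2 ≥ 1. Reading y takes M from D back to D, so every xyⁱz is accepted.
With |Q| = 4, pigeonhole forces a state repeat no later than step 4; the substring read between the first and second visits to that state can be pumped.

ab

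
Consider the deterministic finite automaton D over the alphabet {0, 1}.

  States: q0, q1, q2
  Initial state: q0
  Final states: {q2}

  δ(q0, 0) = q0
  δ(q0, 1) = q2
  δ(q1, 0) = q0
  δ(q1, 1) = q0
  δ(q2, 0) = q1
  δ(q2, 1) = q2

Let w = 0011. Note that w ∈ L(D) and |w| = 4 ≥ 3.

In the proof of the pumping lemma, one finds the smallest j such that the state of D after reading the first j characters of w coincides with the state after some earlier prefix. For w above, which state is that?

q0

State sequence: q0 -0-> q0 -0-> q0 -1-> q2 -1-> q2
First repeat at step 1: q0 was already visited.

The earliest repeat is at step j = 1: D is in q0, which it already visited at step i = 0.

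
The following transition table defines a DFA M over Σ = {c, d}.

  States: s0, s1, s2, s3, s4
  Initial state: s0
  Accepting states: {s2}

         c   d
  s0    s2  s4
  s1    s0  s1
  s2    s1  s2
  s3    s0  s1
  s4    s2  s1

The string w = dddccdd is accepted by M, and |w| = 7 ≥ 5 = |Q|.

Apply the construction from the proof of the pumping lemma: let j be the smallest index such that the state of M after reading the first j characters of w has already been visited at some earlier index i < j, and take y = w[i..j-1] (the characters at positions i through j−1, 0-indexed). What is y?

State sequence: s0 -d-> s4 -d-> s1 -d-> s1 -c-> s0 -c-> s2 -d-> s2 -d-> s2
First repeat at step 3: s1 was already visited.

So i = 2, j = 3, giving x = w[0:2] = dd, y = w[2:3] = d, z = w[3:7] = ccdd.
Check: |xy| = 3 ≤ 5 and |y| = 1 ≥ 1. Reading y takes M from s1 back to s1, so every xyⁱz is accepted.
Pumping length from the standard proof: p = 5 (the number of states). The repeated state found above gives |xy| = j ≤ 5 and |y| = j − i ≥ 1.

d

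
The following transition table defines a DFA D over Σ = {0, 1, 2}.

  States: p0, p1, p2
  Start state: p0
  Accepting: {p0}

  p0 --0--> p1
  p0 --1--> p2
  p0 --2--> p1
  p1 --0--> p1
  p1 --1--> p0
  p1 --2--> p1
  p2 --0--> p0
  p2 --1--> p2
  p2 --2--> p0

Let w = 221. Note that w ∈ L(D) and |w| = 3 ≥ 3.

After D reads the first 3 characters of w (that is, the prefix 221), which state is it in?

p0

Run of D on the first 3 characters of w = 2 2 1:
  step 0: p0  (start)
  step 1: p1  (read 2: p0→p1)
  step 2: p1  (read 2: p1→p1)
  step 3: p0  (read 1: p1→p0)

After reading 3 characters, D is in state p0.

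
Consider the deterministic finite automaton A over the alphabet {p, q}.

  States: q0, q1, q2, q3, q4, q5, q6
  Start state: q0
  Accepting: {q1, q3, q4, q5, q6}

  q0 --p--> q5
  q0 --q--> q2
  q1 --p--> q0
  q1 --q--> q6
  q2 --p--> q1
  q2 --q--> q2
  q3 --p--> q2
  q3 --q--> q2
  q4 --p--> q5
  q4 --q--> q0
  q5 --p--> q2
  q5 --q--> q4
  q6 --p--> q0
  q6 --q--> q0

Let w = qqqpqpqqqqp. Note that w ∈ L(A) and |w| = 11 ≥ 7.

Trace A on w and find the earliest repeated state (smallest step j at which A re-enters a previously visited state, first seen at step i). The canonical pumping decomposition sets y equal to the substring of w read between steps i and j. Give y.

q

Run of A on w = q q q p q p q q q q p:
  step 0: q0  (start)
  step 1: q2  (read q: q0→q2)
  step 2: q2  (read q: q2→q2)   ← first repeat (q2 seen earlier)
  step 3: q2  (read q: q2→q2)
  step 4: q1  (read p: q2→q1)
  step 5: q6  (read q: q1→q6)
  step 6: q0  (read p: q6→q0)
  step 7: q2  (read q: q0→q2)
  step 8: q2  (read q: q2→q2)
  step 9: q2  (read q: q2→q2)
  step 10: q2  (read q: q2→q2)
  step 11: q1  (read p: q2→q1)

So i = 1, j = 2, giving x = w[0:1] = q, y = w[1:2] = q, z = w[2:11] = qpqpqqqqp.
Check: |xy| = 2 ≤ 7 and |y| = 1 ≥ 1. Reading y takes A from q2 back to q2, so every xyⁱz is accepted.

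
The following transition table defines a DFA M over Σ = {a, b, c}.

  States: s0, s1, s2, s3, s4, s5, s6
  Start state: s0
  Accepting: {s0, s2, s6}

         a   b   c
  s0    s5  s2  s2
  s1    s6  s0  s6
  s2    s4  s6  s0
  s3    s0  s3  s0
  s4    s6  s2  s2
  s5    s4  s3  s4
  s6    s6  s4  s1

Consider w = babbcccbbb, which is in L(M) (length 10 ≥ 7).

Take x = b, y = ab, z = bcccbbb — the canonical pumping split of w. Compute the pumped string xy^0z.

xy⁰z = xz = b·bcccbbb = bbcccbbb.
Reading y = ab takes M from s2 back to s2, so after x the machine is still in s2, and z then leads to the accepting state s6. Hence bbcccbbb ∈ L(M).

bbcccbbb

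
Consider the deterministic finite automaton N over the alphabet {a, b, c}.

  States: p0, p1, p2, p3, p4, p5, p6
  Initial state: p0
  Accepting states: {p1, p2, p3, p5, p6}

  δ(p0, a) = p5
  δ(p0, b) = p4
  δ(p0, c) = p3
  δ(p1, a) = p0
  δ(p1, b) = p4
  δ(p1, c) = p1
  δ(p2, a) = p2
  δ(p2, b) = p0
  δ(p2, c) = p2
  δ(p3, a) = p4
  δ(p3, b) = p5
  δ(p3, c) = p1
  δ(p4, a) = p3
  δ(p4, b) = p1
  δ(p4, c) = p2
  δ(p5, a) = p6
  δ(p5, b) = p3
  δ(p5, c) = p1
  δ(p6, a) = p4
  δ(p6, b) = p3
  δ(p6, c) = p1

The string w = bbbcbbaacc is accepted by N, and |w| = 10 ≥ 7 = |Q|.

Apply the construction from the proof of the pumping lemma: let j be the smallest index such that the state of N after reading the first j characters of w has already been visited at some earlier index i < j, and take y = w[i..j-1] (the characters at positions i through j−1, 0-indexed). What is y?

Run of N on w = b b b c b b a a c c:
  step 0: p0  (start)
  step 1: p4  (read b: p0→p4)
  step 2: p1  (read b: p4→p1)
  step 3: p4  (read b: p1→p4)   ← first repeat (p4 seen earlier)
  step 4: p2  (read c: p4→p2)
  step 5: p0  (read b: p2→p0)
  step 6: p4  (read b: p0→p4)
  step 7: p3  (read a: p4→p3)
  step 8: p4  (read a: p3→p4)
  step 9: p2  (read c: p4→p2)
  step 10: p2  (read c: p2→p2)

So i = 1, j = 3, giving x = w[0:1] = b, y = w[1:3] = bb, z = w[3:10] = cbbaacc.
Check: |xy| = 3 ≤ 7 and |y| = 2 ≥ 1. Reading y takes N from p4 back to p4, so every xyⁱz is accepted.
The DFA has 7 states, so the proof of the pumping lemma guarantees a repeated state among the first 7+1 visited; the segment between the two visits is the pumpable y.

bb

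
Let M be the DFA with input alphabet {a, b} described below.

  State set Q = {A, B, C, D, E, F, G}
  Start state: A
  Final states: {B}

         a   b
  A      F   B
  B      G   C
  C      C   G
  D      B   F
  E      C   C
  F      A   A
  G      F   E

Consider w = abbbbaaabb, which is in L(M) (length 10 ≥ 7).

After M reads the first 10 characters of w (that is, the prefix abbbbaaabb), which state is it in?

B

Run of M on the first 10 characters of w = a b b b b a a a b b:
  step 0: A  (start)
  step 1: F  (read a: A→F)
  step 2: A  (read b: F→A)
  step 3: B  (read b: A→B)
  step 4: C  (read b: B→C)
  step 5: G  (read b: C→G)
  step 6: F  (read a: G→F)
  step 7: A  (read a: F→A)
  step 8: F  (read a: A→F)
  step 9: A  (read b: F→A)
  step 10: B  (read b: A→B)

After reading 10 characters, M is in state B.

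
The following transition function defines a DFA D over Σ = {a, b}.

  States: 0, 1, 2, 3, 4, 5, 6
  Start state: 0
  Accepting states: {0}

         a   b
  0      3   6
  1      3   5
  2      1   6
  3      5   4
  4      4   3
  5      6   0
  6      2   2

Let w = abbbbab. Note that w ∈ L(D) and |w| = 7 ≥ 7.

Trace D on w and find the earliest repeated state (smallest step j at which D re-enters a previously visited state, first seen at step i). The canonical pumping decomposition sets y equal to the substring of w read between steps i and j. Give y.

State sequence: 0 -a-> 3 -b-> 4 -b-> 3 -b-> 4 -b-> 3 -a-> 5 -b-> 0
First repeat at step 3: 3 was already visited.

So i = 1, j = 3, giving x = w[0:1] = a, y = w[1:3] = bb, z = w[3:7] = bbab.
Check: |xy| = 3 ≤ 7 and |y| = 2 ≥ 1. Reading y takes D from 3 back to 3, so every xyⁱz is accepted.

bb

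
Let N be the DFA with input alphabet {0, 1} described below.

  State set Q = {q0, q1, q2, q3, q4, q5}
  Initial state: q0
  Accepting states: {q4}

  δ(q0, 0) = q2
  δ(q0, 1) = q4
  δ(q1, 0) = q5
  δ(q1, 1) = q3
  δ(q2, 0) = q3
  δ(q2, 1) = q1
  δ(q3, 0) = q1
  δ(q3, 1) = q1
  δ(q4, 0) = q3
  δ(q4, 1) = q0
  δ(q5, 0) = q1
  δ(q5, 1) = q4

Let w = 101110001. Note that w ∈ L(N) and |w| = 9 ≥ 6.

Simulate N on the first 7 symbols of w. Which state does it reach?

State sequence: q0 -1-> q4 -0-> q3 -1-> q1 -1-> q3 -1-> q1 -0-> q5 -0-> q1

After reading 7 characters, N is in state q1.
(This kind of state-tracing is the core of the pumping-lemma construction: with 6 states, pigeonhole forces a repeat within the first 6 steps.)

q1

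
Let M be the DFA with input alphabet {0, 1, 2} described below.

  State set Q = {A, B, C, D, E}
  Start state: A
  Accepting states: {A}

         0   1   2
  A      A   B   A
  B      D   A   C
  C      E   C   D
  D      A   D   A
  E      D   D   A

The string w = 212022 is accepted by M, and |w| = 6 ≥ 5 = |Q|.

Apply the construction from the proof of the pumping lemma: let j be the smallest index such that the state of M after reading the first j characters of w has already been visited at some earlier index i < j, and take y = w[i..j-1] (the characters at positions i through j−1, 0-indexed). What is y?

2

State sequence: A -2-> A -1-> B -2-> C -0-> E -2-> A -2-> A
First repeat at step 1: A was already visited.

So i = 0, j = 1, giving x = w[0:0] = ε, y = w[0:1] = 2, z = w[1:6] = 12022.
Check: |xy| = 1 ≤ 5 and |y| = 1 ≥ 1. Reading y takes M from A back to A, so every xyⁱz is accepted.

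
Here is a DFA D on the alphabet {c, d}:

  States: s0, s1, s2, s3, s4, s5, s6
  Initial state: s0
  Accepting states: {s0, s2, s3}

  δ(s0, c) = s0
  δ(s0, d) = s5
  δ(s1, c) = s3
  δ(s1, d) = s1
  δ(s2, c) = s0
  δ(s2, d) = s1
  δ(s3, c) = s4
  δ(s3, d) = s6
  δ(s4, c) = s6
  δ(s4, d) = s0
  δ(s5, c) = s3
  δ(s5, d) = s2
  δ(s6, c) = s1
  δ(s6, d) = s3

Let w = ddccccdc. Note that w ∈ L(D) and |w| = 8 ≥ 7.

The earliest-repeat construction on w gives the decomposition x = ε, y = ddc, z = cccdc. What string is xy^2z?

ddcddccccdc

xy^2z = ε·ddc·ddc·cccdc = ddcddccccdc.
Reading y = ddc takes D from s0 back to s0, so after x·y·y the machine is still in s0, and z then leads to the accepting state s3. Hence ddcddccccdc ∈ L(D).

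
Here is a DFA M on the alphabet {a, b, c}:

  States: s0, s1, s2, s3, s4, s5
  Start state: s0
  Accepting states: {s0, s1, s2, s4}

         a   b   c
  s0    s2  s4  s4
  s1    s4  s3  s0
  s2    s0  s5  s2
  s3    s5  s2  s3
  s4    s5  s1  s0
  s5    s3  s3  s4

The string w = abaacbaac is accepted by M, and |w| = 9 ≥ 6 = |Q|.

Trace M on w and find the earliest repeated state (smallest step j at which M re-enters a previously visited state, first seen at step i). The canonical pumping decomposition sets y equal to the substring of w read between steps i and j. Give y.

State sequence: s0 -a-> s2 -b-> s5 -a-> s3 -a-> s5 -c-> s4 -b-> s1 -a-> s4 -a-> s5 -c-> s4
First repeat at step 4: s5 was already visited.

So i = 2, j = 4, giving x = w[0:2] = ab, y = w[2:4] = aa, z = w[4:9] = cbaac.
Check: |xy| = 4 ≤ 6 and |y| = 2 ≥ 1. Reading y takes M from s5 back to s5, so every xyⁱz is accepted.

aa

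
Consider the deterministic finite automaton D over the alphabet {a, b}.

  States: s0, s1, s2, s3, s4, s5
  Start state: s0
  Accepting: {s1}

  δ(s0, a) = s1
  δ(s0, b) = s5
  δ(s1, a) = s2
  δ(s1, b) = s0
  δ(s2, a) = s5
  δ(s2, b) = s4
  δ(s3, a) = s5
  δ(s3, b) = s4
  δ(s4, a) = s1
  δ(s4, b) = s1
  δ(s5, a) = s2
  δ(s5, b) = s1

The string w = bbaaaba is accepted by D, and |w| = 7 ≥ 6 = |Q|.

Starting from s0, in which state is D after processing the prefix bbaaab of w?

Run of D on the first 6 characters of w = b b a a a b:
  step 0: s0  (start)
  step 1: s5  (read b: s0→s5)
  step 2: s1  (read b: s5→s1)
  step 3: s2  (read a: s1→s2)
  step 4: s5  (read a: s2→s5)
  step 5: s2  (read a: s5→s2)
  step 6: s4  (read b: s2→s4)

After reading 6 characters, D is in state s4.

s4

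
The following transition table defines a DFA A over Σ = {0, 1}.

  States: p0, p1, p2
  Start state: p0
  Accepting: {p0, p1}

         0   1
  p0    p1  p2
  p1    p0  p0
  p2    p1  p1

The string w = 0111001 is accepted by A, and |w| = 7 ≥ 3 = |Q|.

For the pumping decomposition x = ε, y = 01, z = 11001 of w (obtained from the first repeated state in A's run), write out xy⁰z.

xy⁰z = xz = ε·11001 = 11001.
Reading y = 01 takes A from p0 back to p0, so after x the machine is still in p0, and z then leads to the accepting state p0. Hence 11001 ∈ L(A).

11001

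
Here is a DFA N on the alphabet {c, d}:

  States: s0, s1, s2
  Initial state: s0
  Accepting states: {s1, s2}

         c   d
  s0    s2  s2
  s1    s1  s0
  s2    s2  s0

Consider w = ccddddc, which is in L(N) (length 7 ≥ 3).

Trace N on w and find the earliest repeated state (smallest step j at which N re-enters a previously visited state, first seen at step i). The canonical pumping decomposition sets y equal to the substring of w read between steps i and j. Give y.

Run of N on w = c c d d d d c:
  step 0: s0  (start)
  step 1: s2  (read c: s0→s2)
  step 2: s2  (read c: s2→s2)   ← first repeat (s2 seen earlier)
  step 3: s0  (read d: s2→s0)
  step 4: s2  (read d: s0→s2)
  step 5: s0  (read d: s2→s0)
  step 6: s2  (read d: s0→s2)
  step 7: s2  (read c: s2→s2)

So i = 1, j = 2, giving x = w[0:1] = c, y = w[1:2] = c, z = w[2:7] = ddddc.
Check: |xy| = 2 ≤ 3 and |y| = 1 ≥ 1. Reading y takes N from s2 back to s2, so every xyⁱz is accepted.
With |Q| = 3, pigeonhole forces a state repeat no later than step 3; the substring read between the first and second visits to that state can be pumped.

c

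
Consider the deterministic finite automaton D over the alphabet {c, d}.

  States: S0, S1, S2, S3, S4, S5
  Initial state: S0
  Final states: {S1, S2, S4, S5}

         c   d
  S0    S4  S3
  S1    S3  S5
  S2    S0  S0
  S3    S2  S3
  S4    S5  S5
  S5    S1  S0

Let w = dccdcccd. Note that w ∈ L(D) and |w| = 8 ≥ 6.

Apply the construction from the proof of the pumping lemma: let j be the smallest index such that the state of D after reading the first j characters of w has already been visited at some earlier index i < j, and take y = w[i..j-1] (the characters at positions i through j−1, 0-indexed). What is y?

dcc

State sequence: S0 -d-> S3 -c-> S2 -c-> S0 -d-> S3 -c-> S2 -c-> S0 -c-> S4 -d-> S5
First repeat at step 3: S0 was already visited.

So i = 0, j = 3, giving x = w[0:0] = ε, y = w[0:3] = dcc, z = w[3:8] = dcccd.
Check: |xy| = 3 ≤ 6 and |y| = 3 ≥ 1. Reading y takes D from S0 back to S0, so every xyⁱz is accepted.
With |Q| = 6, pigeonhole forces a state repeat no later than step 6; the substring read between the first and second visits to that state can be pumped.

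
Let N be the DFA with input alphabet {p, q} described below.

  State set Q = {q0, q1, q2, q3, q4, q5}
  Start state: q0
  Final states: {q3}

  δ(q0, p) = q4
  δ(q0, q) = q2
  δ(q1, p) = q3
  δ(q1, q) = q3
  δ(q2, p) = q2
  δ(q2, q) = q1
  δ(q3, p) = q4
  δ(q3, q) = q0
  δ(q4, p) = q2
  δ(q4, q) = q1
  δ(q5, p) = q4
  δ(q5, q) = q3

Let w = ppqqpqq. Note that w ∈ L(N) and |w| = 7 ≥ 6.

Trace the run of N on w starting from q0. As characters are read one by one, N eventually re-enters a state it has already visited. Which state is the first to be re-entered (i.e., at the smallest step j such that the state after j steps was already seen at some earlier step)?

q4

State sequence: q0 -p-> q4 -p-> q2 -q-> q1 -q-> q3 -p-> q4 -q-> q1 -q-> q3
First repeat at step 5: q4 was already visited.

The earliest repeat is at step j = 5: N is in q4, which it already visited at step i = 1.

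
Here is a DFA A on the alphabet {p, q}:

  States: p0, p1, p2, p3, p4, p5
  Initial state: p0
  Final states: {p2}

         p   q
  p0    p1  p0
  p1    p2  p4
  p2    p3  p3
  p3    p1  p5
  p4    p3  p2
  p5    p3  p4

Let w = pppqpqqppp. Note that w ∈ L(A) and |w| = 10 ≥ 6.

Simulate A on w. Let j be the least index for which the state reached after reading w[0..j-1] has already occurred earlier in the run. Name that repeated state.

p3

State sequence: p0 -p-> p1 -p-> p2 -p-> p3 -q-> p5 -p-> p3 -q-> p5 -q-> p4 -p-> p3 -p-> p1 -p-> p2
First repeat at step 5: p3 was already visited.

The earliest repeat is at step j = 5: A is in p3, which it already visited at step i = 3.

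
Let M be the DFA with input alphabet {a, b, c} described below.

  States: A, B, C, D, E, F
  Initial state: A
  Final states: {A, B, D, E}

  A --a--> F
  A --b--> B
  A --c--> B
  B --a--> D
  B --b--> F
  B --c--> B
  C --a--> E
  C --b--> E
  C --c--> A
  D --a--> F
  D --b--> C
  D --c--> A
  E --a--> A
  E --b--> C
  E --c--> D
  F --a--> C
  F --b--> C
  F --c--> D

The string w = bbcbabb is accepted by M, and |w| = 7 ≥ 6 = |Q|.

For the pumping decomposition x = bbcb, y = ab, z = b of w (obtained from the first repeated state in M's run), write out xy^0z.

bbcbb

xy⁰z = xz = bbcb·b = bbcbb.
Reading y = ab takes M from C back to C, so after x the machine is still in C, and z then leads to the accepting state E. Hence bbcbb ∈ L(M).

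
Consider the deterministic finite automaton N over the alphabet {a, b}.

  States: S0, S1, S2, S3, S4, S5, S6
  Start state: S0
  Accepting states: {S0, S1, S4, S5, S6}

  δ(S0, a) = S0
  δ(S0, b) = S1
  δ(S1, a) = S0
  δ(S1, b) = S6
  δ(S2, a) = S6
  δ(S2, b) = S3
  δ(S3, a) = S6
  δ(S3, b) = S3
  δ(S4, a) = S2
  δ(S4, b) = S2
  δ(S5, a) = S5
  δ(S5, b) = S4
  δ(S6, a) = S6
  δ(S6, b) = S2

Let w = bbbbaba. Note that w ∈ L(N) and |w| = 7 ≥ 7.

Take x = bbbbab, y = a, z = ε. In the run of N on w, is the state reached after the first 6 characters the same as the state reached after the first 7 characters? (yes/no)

State sequence: S0 -b-> S1 -b-> S6 -b-> S2 -b-> S3 -a-> S6 -b-> S2 -a-> S6

After x (step 6): S2. After xy (step 7): S6.
They differ (S2 ≠ S6), so y is not a cycle from the state after x; this split is not the one the pumping-lemma construction produces, and pumping y need not keep the string in L(N).

no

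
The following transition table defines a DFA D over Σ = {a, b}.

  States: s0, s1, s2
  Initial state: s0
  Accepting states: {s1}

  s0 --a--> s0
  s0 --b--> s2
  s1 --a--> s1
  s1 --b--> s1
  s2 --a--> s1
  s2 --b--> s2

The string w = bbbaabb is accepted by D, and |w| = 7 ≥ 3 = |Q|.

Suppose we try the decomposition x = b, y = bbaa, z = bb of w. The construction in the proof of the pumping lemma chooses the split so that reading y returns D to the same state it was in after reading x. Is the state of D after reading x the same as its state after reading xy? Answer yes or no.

Run of D on the first 5 characters of w = b b b a a:
  step 0: s0  (start)
  step 1: s2  (read b: s0→s2)
  step 2: s2  (read b: s2→s2)
  step 3: s2  (read b: s2→s2)
  step 4: s1  (read a: s2→s1)
  step 5: s1  (read a: s1→s1)

After x (step 1): s2. After xy (step 5): s1.
They differ (s2 ≠ s1), so y is not a cycle from the state after x; this split is not the one the pumping-lemma construction produces, and pumping y need not keep the string in L(D).

no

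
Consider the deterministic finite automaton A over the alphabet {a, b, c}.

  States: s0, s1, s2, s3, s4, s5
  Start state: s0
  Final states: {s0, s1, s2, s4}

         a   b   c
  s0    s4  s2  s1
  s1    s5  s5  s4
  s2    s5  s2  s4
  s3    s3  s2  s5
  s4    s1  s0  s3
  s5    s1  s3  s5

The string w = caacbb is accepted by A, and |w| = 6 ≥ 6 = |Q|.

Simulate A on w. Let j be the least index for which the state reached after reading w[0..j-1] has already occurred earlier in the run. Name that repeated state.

s1

Run of A on w = c a a c b b:
  step 0: s0  (start)
  step 1: s1  (read c: s0→s1)
  step 2: s5  (read a: s1→s5)
  step 3: s1  (read a: s5→s1)   ← first repeat (s1 seen earlier)
  step 4: s4  (read c: s1→s4)
  step 5: s0  (read b: s4→s0)
  step 6: s2  (read b: s0→s2)

The earliest repeat is at step j = 3: A is in s1, which it already visited at step i = 1.
Since A has 6 states, any run of length ≥ 6 visits 6+1 states, so by pigeonhole some state repeats within the first 6 steps — that repeat gives the pumpable loop.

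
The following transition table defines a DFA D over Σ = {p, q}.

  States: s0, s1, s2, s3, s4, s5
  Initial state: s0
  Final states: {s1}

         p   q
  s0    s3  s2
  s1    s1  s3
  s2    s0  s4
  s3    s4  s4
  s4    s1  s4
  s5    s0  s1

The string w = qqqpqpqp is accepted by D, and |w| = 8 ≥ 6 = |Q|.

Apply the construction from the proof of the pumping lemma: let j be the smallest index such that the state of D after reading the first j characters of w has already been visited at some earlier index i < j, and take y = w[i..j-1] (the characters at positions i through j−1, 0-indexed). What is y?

Run of D on w = q q q p q p q p:
  step 0: s0  (start)
  step 1: s2  (read q: s0→s2)
  step 2: s4  (read q: s2→s4)
  step 3: s4  (read q: s4→s4)   ← first repeat (s4 seen earlier)
  step 4: s1  (read p: s4→s1)
  step 5: s3  (read q: s1→s3)
  step 6: s4  (read p: s3→s4)
  step 7: s4  (read q: s4→s4)
  step 8: s1  (read p: s4→s1)

So i = 2, j = 3, giving x = w[0:2] = qq, y = w[2:3] = q, z = w[3:8] = pqpqp.
Check: |xy| = 3 ≤ 6 and |y| = 1 ≥ 1. Reading y takes D from s4 back to s4, so every xyⁱz is accepted.
Since D has 6 states, any run of length ≥ 6 visits 6+1 states, so by pigeonhole some state repeats within the first 6 steps — that repeat gives the pumpable loop.

q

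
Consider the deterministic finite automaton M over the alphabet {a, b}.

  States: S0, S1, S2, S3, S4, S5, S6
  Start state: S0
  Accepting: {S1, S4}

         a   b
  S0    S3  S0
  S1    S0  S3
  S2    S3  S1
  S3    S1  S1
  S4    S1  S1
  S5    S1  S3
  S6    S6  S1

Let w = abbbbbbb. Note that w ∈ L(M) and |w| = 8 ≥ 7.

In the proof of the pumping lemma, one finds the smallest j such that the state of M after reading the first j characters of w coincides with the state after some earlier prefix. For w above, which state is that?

S3

Run of M on w = a b b b b b b b:
  step 0: S0  (start)
  step 1: S3  (read a: S0→S3)
  step 2: S1  (read b: S3→S1)
  step 3: S3  (read b: S1→S3)   ← first repeat (S3 seen earlier)
  step 4: S1  (read b: S3→S1)
  step 5: S3  (read b: S1→S3)
  step 6: S1  (read b: S3→S1)
  step 7: S3  (read b: S1→S3)
  step 8: S1  (read b: S3→S1)

The earliest repeat is at step j = 3: M is in S3, which it already visited at step i = 1.
With |Q| = 7, pigeonhole forces a state repeat no later than step 7; the substring read between the first and second visits to that state can be pumped.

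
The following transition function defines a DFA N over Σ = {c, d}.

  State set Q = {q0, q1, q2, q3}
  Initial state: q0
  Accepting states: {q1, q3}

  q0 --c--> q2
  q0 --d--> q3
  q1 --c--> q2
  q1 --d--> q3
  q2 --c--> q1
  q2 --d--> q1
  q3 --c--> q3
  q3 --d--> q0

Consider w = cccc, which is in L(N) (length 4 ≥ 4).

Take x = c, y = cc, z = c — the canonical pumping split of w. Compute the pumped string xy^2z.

cccccc

xy^2z = c·cc·cc·c = cccccc.
Reading y = cc takes N from q2 back to q2, so after x·y·y the machine is still in q2, and z then leads to the accepting state q1. Hence cccccc ∈ L(N).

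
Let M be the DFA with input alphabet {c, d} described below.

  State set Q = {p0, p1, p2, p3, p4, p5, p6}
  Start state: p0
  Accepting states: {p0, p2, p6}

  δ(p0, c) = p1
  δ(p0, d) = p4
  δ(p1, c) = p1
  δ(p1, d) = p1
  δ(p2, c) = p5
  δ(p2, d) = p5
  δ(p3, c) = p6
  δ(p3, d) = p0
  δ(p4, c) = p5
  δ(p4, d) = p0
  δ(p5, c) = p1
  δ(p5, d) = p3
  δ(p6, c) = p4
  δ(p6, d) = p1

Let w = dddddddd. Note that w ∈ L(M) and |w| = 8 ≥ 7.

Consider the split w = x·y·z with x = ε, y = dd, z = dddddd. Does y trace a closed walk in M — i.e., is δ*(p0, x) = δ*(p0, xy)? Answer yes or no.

State sequence: p0 -d-> p4 -d-> p0

After x (step 0): p0. After xy (step 2): p0.
They match, so y = dd drives M around a cycle from p0 back to itself; pumping y any number of times keeps M in p0 before reading z, and xyⁱz ∈ L(M) for every i ≥ 0.

yes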